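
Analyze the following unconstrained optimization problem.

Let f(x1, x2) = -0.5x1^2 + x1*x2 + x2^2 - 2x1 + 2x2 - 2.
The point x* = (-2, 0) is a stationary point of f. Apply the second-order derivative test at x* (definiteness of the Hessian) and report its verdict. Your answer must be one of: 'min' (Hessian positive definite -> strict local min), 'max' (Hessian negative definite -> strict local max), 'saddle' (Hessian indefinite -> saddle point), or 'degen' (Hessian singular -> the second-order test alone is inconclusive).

Compute the Hessian H = grad^2 f:
  H = [[-1, 1], [1, 2]]
Verify stationarity: grad f(x*) = H x* + g = (0, 0).
Eigenvalues of H: -1.3028, 2.3028.
Eigenvalues have mixed signs, so H is indefinite -> x* is a saddle point.

saddle


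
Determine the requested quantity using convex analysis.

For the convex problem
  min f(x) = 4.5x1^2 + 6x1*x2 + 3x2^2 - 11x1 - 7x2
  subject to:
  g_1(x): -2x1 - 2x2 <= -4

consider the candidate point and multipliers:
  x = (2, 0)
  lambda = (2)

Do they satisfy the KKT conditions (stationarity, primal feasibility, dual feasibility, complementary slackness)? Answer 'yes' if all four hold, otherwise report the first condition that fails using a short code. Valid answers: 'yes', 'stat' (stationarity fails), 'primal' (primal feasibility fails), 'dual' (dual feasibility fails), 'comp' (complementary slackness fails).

Gradient of f: grad f(x) = Q x + c = (7, 5)
Constraint values g_i(x) = a_i^T x - b_i:
  g_1((2, 0)) = 0
Stationarity residual: grad f(x) + sum_i lambda_i a_i = (3, 1)
  -> stationarity FAILS
Primal feasibility (all g_i <= 0): OK
Dual feasibility (all lambda_i >= 0): OK
Complementary slackness (lambda_i * g_i(x) = 0 for all i): OK

Verdict: the first failing condition is stationarity -> stat.

stat


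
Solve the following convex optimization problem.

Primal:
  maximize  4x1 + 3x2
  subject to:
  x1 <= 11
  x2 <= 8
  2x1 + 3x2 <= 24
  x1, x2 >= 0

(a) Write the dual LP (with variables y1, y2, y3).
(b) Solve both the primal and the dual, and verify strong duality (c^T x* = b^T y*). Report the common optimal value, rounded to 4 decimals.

The standard primal-dual pair for 'max c^T x s.t. A x <= b, x >= 0' is:
  Dual:  min b^T y  s.t.  A^T y >= c,  y >= 0.

So the dual LP is:
  minimize  11y1 + 8y2 + 24y3
  subject to:
    y1 + 2y3 >= 4
    y2 + 3y3 >= 3
    y1, y2, y3 >= 0

Solving the primal: x* = (11, 0.6667).
  primal value c^T x* = 46.
Solving the dual: y* = (2, 0, 1).
  dual value b^T y* = 46.
Strong duality: c^T x* = b^T y*. Confirmed.

46


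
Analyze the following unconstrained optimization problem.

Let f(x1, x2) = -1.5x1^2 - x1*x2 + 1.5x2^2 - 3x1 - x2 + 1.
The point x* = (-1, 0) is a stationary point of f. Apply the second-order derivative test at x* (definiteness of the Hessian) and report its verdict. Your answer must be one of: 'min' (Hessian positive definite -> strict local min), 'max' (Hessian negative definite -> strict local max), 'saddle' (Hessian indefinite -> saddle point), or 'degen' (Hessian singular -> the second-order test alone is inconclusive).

Compute the Hessian H = grad^2 f:
  H = [[-3, -1], [-1, 3]]
Verify stationarity: grad f(x*) = H x* + g = (0, 0).
Eigenvalues of H: -3.1623, 3.1623.
Eigenvalues have mixed signs, so H is indefinite -> x* is a saddle point.

saddle


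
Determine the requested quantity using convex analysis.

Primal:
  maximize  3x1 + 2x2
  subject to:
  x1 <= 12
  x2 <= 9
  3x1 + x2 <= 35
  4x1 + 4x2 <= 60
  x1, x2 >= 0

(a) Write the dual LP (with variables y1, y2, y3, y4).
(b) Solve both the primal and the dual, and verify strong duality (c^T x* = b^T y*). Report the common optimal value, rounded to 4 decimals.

The standard primal-dual pair for 'max c^T x s.t. A x <= b, x >= 0' is:
  Dual:  min b^T y  s.t.  A^T y >= c,  y >= 0.

So the dual LP is:
  minimize  12y1 + 9y2 + 35y3 + 60y4
  subject to:
    y1 + 3y3 + 4y4 >= 3
    y2 + y3 + 4y4 >= 2
    y1, y2, y3, y4 >= 0

Solving the primal: x* = (10, 5).
  primal value c^T x* = 40.
Solving the dual: y* = (0, 0, 0.5, 0.375).
  dual value b^T y* = 40.
Strong duality: c^T x* = b^T y*. Confirmed.

40


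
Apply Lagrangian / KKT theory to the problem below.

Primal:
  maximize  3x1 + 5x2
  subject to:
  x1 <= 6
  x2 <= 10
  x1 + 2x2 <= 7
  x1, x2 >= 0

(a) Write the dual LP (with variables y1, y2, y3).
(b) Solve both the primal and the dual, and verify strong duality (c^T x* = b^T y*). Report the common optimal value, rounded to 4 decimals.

The standard primal-dual pair for 'max c^T x s.t. A x <= b, x >= 0' is:
  Dual:  min b^T y  s.t.  A^T y >= c,  y >= 0.

So the dual LP is:
  minimize  6y1 + 10y2 + 7y3
  subject to:
    y1 + y3 >= 3
    y2 + 2y3 >= 5
    y1, y2, y3 >= 0

Solving the primal: x* = (6, 0.5).
  primal value c^T x* = 20.5.
Solving the dual: y* = (0.5, 0, 2.5).
  dual value b^T y* = 20.5.
Strong duality: c^T x* = b^T y*. Confirmed.

20.5


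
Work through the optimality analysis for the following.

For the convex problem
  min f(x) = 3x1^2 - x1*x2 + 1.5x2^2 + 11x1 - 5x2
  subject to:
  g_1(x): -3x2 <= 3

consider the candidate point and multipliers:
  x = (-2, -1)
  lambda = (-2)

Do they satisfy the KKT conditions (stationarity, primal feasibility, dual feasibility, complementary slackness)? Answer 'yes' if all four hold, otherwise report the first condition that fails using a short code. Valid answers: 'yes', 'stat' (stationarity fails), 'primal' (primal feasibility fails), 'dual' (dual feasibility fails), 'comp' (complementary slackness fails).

Gradient of f: grad f(x) = Q x + c = (0, -6)
Constraint values g_i(x) = a_i^T x - b_i:
  g_1((-2, -1)) = 0
Stationarity residual: grad f(x) + sum_i lambda_i a_i = (0, 0)
  -> stationarity OK
Primal feasibility (all g_i <= 0): OK
Dual feasibility (all lambda_i >= 0): FAILS
Complementary slackness (lambda_i * g_i(x) = 0 for all i): OK

Verdict: the first failing condition is dual_feasibility -> dual.

dual


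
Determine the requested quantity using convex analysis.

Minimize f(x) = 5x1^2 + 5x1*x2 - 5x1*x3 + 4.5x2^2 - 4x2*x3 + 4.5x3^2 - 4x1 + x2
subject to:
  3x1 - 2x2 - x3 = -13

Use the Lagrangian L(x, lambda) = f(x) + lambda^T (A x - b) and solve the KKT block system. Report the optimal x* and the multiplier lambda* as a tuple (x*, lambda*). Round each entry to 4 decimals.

Form the Lagrangian:
  L(x, lambda) = (1/2) x^T Q x + c^T x + lambda^T (A x - b)
Stationarity (grad_x L = 0): Q x + c + A^T lambda = 0.
Primal feasibility: A x = b.

This gives the KKT block system:
  [ Q   A^T ] [ x     ]   [-c ]
  [ A    0  ] [ lambda ] = [ b ]

Solving the linear system:
  x*      = (-2.3812, 2.6812, 0.4937)
  lambda* = (5.625)
  f(x*)   = 42.6656

x* = (-2.3812, 2.6812, 0.4937), lambda* = (5.625)


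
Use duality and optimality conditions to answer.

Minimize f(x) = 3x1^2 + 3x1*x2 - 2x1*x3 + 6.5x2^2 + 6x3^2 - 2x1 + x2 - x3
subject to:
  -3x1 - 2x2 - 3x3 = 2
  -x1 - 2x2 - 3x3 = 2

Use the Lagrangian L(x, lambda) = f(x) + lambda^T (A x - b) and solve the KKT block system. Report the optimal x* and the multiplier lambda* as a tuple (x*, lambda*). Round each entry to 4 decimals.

Form the Lagrangian:
  L(x, lambda) = (1/2) x^T Q x + c^T x + lambda^T (A x - b)
Stationarity (grad_x L = 0): Q x + c + A^T lambda = 0.
Primal feasibility: A x = b.

This gives the KKT block system:
  [ Q   A^T ] [ x     ]   [-c ]
  [ A    0  ] [ lambda ] = [ b ]

Solving the linear system:
  x*      = (0, -0.3818, -0.4121)
  lambda* = (-0.1697, -1.8121)
  f(x*)   = 1.997

x* = (0, -0.3818, -0.4121), lambda* = (-0.1697, -1.8121)


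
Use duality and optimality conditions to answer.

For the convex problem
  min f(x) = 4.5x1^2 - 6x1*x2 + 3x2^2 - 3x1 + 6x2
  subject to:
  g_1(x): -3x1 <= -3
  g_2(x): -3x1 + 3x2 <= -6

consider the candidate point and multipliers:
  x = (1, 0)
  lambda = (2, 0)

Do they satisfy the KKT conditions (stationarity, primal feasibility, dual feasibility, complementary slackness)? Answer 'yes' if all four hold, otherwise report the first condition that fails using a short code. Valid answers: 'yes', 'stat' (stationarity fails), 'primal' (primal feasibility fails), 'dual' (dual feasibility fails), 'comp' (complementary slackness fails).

Gradient of f: grad f(x) = Q x + c = (6, 0)
Constraint values g_i(x) = a_i^T x - b_i:
  g_1((1, 0)) = 0
  g_2((1, 0)) = 3
Stationarity residual: grad f(x) + sum_i lambda_i a_i = (0, 0)
  -> stationarity OK
Primal feasibility (all g_i <= 0): FAILS
Dual feasibility (all lambda_i >= 0): OK
Complementary slackness (lambda_i * g_i(x) = 0 for all i): OK

Verdict: the first failing condition is primal_feasibility -> primal.

primal


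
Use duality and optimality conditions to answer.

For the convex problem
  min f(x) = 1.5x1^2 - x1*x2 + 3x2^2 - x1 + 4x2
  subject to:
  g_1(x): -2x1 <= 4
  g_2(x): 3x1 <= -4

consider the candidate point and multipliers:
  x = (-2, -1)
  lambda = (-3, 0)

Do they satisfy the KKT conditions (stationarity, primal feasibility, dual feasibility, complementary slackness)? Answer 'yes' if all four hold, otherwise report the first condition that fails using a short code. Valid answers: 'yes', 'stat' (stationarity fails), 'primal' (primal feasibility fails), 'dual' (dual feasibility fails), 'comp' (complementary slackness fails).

Gradient of f: grad f(x) = Q x + c = (-6, 0)
Constraint values g_i(x) = a_i^T x - b_i:
  g_1((-2, -1)) = 0
  g_2((-2, -1)) = -2
Stationarity residual: grad f(x) + sum_i lambda_i a_i = (0, 0)
  -> stationarity OK
Primal feasibility (all g_i <= 0): OK
Dual feasibility (all lambda_i >= 0): FAILS
Complementary slackness (lambda_i * g_i(x) = 0 for all i): OK

Verdict: the first failing condition is dual_feasibility -> dual.

dual


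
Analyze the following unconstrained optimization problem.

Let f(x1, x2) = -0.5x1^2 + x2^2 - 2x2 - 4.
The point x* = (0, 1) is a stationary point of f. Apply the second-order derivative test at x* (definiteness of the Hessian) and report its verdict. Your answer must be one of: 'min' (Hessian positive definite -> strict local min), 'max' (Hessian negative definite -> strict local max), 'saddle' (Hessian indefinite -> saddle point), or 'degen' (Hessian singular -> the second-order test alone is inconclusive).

Compute the Hessian H = grad^2 f:
  H = [[-1, 0], [0, 2]]
Verify stationarity: grad f(x*) = H x* + g = (0, 0).
Eigenvalues of H: -1, 2.
Eigenvalues have mixed signs, so H is indefinite -> x* is a saddle point.

saddle


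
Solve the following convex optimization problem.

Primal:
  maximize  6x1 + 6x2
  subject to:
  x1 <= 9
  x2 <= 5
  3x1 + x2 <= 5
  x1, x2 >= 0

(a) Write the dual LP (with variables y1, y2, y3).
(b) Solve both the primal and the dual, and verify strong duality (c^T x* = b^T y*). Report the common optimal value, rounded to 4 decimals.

The standard primal-dual pair for 'max c^T x s.t. A x <= b, x >= 0' is:
  Dual:  min b^T y  s.t.  A^T y >= c,  y >= 0.

So the dual LP is:
  minimize  9y1 + 5y2 + 5y3
  subject to:
    y1 + 3y3 >= 6
    y2 + y3 >= 6
    y1, y2, y3 >= 0

Solving the primal: x* = (0, 5).
  primal value c^T x* = 30.
Solving the dual: y* = (0, 4, 2).
  dual value b^T y* = 30.
Strong duality: c^T x* = b^T y*. Confirmed.

30


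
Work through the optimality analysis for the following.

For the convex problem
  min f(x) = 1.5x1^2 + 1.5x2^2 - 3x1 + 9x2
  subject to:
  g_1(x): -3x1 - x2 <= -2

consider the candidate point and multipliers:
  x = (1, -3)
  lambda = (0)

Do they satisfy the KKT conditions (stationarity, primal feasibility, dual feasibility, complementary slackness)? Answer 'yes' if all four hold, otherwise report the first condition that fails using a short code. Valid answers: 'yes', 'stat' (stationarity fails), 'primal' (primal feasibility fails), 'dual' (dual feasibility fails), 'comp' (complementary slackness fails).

Gradient of f: grad f(x) = Q x + c = (0, 0)
Constraint values g_i(x) = a_i^T x - b_i:
  g_1((1, -3)) = 2
Stationarity residual: grad f(x) + sum_i lambda_i a_i = (0, 0)
  -> stationarity OK
Primal feasibility (all g_i <= 0): FAILS
Dual feasibility (all lambda_i >= 0): OK
Complementary slackness (lambda_i * g_i(x) = 0 for all i): OK

Verdict: the first failing condition is primal_feasibility -> primal.

primal


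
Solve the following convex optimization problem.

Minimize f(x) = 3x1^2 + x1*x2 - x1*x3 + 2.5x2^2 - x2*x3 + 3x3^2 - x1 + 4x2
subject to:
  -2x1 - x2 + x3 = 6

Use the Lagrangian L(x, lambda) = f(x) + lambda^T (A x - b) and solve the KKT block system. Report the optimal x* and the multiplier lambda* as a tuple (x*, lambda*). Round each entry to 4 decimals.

Form the Lagrangian:
  L(x, lambda) = (1/2) x^T Q x + c^T x + lambda^T (A x - b)
Stationarity (grad_x L = 0): Q x + c + A^T lambda = 0.
Primal feasibility: A x = b.

This gives the KKT block system:
  [ Q   A^T ] [ x     ]   [-c ]
  [ A    0  ] [ lambda ] = [ b ]

Solving the linear system:
  x*      = (-1.8284, -1.7463, 0.597)
  lambda* = (-7.1567)
  f(x*)   = 18.8918

x* = (-1.8284, -1.7463, 0.597), lambda* = (-7.1567)


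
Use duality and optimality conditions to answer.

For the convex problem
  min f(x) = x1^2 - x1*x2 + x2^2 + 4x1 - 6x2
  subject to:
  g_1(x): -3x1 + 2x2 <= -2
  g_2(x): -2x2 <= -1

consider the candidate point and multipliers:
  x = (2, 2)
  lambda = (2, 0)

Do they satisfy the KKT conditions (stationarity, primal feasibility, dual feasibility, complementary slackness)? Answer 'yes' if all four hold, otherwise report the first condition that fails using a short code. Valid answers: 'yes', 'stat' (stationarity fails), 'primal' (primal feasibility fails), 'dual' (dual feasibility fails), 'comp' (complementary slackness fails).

Gradient of f: grad f(x) = Q x + c = (6, -4)
Constraint values g_i(x) = a_i^T x - b_i:
  g_1((2, 2)) = 0
  g_2((2, 2)) = -3
Stationarity residual: grad f(x) + sum_i lambda_i a_i = (0, 0)
  -> stationarity OK
Primal feasibility (all g_i <= 0): OK
Dual feasibility (all lambda_i >= 0): OK
Complementary slackness (lambda_i * g_i(x) = 0 for all i): OK

Verdict: yes, KKT holds.

yes


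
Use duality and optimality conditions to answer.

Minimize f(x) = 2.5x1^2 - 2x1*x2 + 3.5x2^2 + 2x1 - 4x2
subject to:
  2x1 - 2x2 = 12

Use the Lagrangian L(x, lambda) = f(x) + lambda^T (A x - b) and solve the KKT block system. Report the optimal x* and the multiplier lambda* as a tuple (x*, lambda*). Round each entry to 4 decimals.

Form the Lagrangian:
  L(x, lambda) = (1/2) x^T Q x + c^T x + lambda^T (A x - b)
Stationarity (grad_x L = 0): Q x + c + A^T lambda = 0.
Primal feasibility: A x = b.

This gives the KKT block system:
  [ Q   A^T ] [ x     ]   [-c ]
  [ A    0  ] [ lambda ] = [ b ]

Solving the linear system:
  x*      = (4, -2)
  lambda* = (-13)
  f(x*)   = 86

x* = (4, -2), lambda* = (-13)


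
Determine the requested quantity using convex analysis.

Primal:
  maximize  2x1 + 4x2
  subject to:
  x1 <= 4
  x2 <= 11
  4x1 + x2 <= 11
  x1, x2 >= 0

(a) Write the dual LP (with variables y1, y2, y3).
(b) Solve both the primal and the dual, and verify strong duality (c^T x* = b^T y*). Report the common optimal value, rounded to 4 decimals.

The standard primal-dual pair for 'max c^T x s.t. A x <= b, x >= 0' is:
  Dual:  min b^T y  s.t.  A^T y >= c,  y >= 0.

So the dual LP is:
  minimize  4y1 + 11y2 + 11y3
  subject to:
    y1 + 4y3 >= 2
    y2 + y3 >= 4
    y1, y2, y3 >= 0

Solving the primal: x* = (0, 11).
  primal value c^T x* = 44.
Solving the dual: y* = (0, 3.5, 0.5).
  dual value b^T y* = 44.
Strong duality: c^T x* = b^T y*. Confirmed.

44


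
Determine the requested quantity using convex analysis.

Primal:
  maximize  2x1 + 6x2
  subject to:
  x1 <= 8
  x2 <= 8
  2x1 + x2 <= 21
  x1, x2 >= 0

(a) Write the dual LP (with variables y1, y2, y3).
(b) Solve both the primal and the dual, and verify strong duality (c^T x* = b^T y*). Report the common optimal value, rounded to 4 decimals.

The standard primal-dual pair for 'max c^T x s.t. A x <= b, x >= 0' is:
  Dual:  min b^T y  s.t.  A^T y >= c,  y >= 0.

So the dual LP is:
  minimize  8y1 + 8y2 + 21y3
  subject to:
    y1 + 2y3 >= 2
    y2 + y3 >= 6
    y1, y2, y3 >= 0

Solving the primal: x* = (6.5, 8).
  primal value c^T x* = 61.
Solving the dual: y* = (0, 5, 1).
  dual value b^T y* = 61.
Strong duality: c^T x* = b^T y*. Confirmed.

61


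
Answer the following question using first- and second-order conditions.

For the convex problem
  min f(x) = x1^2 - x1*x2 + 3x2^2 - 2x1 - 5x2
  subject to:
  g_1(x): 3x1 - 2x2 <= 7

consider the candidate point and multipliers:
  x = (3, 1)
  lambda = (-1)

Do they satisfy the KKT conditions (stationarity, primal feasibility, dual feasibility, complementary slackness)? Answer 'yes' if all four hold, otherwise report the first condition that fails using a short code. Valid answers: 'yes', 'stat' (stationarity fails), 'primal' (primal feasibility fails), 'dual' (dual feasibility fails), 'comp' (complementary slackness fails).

Gradient of f: grad f(x) = Q x + c = (3, -2)
Constraint values g_i(x) = a_i^T x - b_i:
  g_1((3, 1)) = 0
Stationarity residual: grad f(x) + sum_i lambda_i a_i = (0, 0)
  -> stationarity OK
Primal feasibility (all g_i <= 0): OK
Dual feasibility (all lambda_i >= 0): FAILS
Complementary slackness (lambda_i * g_i(x) = 0 for all i): OK

Verdict: the first failing condition is dual_feasibility -> dual.

dual


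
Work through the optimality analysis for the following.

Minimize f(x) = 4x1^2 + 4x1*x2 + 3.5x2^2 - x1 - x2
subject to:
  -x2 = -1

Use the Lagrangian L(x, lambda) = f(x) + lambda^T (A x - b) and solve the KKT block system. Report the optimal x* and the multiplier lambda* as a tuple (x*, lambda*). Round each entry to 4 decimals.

Form the Lagrangian:
  L(x, lambda) = (1/2) x^T Q x + c^T x + lambda^T (A x - b)
Stationarity (grad_x L = 0): Q x + c + A^T lambda = 0.
Primal feasibility: A x = b.

This gives the KKT block system:
  [ Q   A^T ] [ x     ]   [-c ]
  [ A    0  ] [ lambda ] = [ b ]

Solving the linear system:
  x*      = (-0.375, 1)
  lambda* = (4.5)
  f(x*)   = 1.9375

x* = (-0.375, 1), lambda* = (4.5)


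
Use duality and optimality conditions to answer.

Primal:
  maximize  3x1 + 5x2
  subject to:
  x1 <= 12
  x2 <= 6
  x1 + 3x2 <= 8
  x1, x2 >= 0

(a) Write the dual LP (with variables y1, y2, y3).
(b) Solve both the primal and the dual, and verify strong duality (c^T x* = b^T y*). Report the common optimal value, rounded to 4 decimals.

The standard primal-dual pair for 'max c^T x s.t. A x <= b, x >= 0' is:
  Dual:  min b^T y  s.t.  A^T y >= c,  y >= 0.

So the dual LP is:
  minimize  12y1 + 6y2 + 8y3
  subject to:
    y1 + y3 >= 3
    y2 + 3y3 >= 5
    y1, y2, y3 >= 0

Solving the primal: x* = (8, 0).
  primal value c^T x* = 24.
Solving the dual: y* = (0, 0, 3).
  dual value b^T y* = 24.
Strong duality: c^T x* = b^T y*. Confirmed.

24


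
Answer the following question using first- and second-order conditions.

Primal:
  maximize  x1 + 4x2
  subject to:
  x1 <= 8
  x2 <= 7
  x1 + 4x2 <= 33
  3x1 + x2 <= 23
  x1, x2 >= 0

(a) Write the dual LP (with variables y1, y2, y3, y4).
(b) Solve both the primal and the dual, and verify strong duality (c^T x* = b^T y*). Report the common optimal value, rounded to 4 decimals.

The standard primal-dual pair for 'max c^T x s.t. A x <= b, x >= 0' is:
  Dual:  min b^T y  s.t.  A^T y >= c,  y >= 0.

So the dual LP is:
  minimize  8y1 + 7y2 + 33y3 + 23y4
  subject to:
    y1 + y3 + 3y4 >= 1
    y2 + 4y3 + y4 >= 4
    y1, y2, y3, y4 >= 0

Solving the primal: x* = (5.3636, 6.9091).
  primal value c^T x* = 33.
Solving the dual: y* = (0, 0, 1, 0).
  dual value b^T y* = 33.
Strong duality: c^T x* = b^T y*. Confirmed.

33


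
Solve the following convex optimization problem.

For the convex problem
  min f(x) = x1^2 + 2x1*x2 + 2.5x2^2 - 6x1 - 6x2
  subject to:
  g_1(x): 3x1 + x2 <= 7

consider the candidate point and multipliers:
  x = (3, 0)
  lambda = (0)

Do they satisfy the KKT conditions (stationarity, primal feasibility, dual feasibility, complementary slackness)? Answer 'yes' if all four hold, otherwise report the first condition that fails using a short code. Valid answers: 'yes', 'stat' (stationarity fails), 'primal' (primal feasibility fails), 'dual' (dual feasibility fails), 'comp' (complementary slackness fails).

Gradient of f: grad f(x) = Q x + c = (0, 0)
Constraint values g_i(x) = a_i^T x - b_i:
  g_1((3, 0)) = 2
Stationarity residual: grad f(x) + sum_i lambda_i a_i = (0, 0)
  -> stationarity OK
Primal feasibility (all g_i <= 0): FAILS
Dual feasibility (all lambda_i >= 0): OK
Complementary slackness (lambda_i * g_i(x) = 0 for all i): OK

Verdict: the first failing condition is primal_feasibility -> primal.

primal


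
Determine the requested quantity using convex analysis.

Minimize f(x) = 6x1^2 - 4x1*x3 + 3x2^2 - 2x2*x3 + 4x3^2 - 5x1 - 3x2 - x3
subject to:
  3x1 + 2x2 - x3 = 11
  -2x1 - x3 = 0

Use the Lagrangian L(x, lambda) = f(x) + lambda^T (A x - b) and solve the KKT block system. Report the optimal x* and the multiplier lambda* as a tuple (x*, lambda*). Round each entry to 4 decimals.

Form the Lagrangian:
  L(x, lambda) = (1/2) x^T Q x + c^T x + lambda^T (A x - b)
Stationarity (grad_x L = 0): Q x + c + A^T lambda = 0.
Primal feasibility: A x = b.

This gives the KKT block system:
  [ Q   A^T ] [ x     ]   [-c ]
  [ A    0  ] [ lambda ] = [ b ]

Solving the linear system:
  x*      = (0.7226, 3.6935, -1.4452)
  lambda* = (-11.0258, -11.8129)
  f(x*)   = 54.0177

x* = (0.7226, 3.6935, -1.4452), lambda* = (-11.0258, -11.8129)


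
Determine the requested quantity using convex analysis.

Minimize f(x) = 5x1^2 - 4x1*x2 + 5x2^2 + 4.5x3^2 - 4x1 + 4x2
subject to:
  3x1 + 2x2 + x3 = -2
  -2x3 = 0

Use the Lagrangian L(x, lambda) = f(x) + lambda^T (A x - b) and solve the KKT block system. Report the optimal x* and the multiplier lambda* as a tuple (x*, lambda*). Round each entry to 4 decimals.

Form the Lagrangian:
  L(x, lambda) = (1/2) x^T Q x + c^T x + lambda^T (A x - b)
Stationarity (grad_x L = 0): Q x + c + A^T lambda = 0.
Primal feasibility: A x = b.

This gives the KKT block system:
  [ Q   A^T ] [ x     ]   [-c ]
  [ A    0  ] [ lambda ] = [ b ]

Solving the linear system:
  x*      = (-0.2022, -0.6966, 0)
  lambda* = (1.0787, 0.5393)
  f(x*)   = 0.0899

x* = (-0.2022, -0.6966, 0), lambda* = (1.0787, 0.5393)


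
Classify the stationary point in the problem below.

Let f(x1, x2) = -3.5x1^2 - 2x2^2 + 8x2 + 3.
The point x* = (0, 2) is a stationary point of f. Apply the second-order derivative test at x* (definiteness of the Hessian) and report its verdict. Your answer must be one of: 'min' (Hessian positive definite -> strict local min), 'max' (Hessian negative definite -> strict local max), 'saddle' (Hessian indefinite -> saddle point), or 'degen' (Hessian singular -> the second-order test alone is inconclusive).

Compute the Hessian H = grad^2 f:
  H = [[-7, 0], [0, -4]]
Verify stationarity: grad f(x*) = H x* + g = (0, 0).
Eigenvalues of H: -7, -4.
Both eigenvalues < 0, so H is negative definite -> x* is a strict local max.

max


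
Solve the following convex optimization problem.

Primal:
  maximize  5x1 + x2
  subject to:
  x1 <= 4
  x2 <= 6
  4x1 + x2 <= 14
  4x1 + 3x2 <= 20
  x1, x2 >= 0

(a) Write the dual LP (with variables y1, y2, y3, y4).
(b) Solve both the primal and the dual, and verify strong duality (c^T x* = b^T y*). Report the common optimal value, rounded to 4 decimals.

The standard primal-dual pair for 'max c^T x s.t. A x <= b, x >= 0' is:
  Dual:  min b^T y  s.t.  A^T y >= c,  y >= 0.

So the dual LP is:
  minimize  4y1 + 6y2 + 14y3 + 20y4
  subject to:
    y1 + 4y3 + 4y4 >= 5
    y2 + y3 + 3y4 >= 1
    y1, y2, y3, y4 >= 0

Solving the primal: x* = (3.5, 0).
  primal value c^T x* = 17.5.
Solving the dual: y* = (0, 0, 1.25, 0).
  dual value b^T y* = 17.5.
Strong duality: c^T x* = b^T y*. Confirmed.

17.5


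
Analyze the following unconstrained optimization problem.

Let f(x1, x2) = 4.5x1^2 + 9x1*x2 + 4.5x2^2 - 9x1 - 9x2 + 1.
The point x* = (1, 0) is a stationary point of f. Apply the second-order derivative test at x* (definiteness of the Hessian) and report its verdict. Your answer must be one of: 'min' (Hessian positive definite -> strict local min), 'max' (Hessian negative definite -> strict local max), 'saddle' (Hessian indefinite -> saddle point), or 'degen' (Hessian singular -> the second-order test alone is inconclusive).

Compute the Hessian H = grad^2 f:
  H = [[9, 9], [9, 9]]
Verify stationarity: grad f(x*) = H x* + g = (0, 0).
Eigenvalues of H: 0, 18.
H has a zero eigenvalue (singular; positive semidefinite but not definite), so H is neither positive definite, negative definite, nor indefinite. The second-order test alone is inconclusive -> degen.
(Indeed, f is constant along the null direction of H through x*, so x* is not a strict local extremum.)

degen


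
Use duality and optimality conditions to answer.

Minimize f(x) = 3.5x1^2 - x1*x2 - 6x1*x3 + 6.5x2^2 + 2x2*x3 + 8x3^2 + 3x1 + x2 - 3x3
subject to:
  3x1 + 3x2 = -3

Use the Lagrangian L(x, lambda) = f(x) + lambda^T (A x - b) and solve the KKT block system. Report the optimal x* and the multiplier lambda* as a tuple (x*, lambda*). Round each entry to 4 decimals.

Form the Lagrangian:
  L(x, lambda) = (1/2) x^T Q x + c^T x + lambda^T (A x - b)
Stationarity (grad_x L = 0): Q x + c + A^T lambda = 0.
Primal feasibility: A x = b.

This gives the KKT block system:
  [ Q   A^T ] [ x     ]   [-c ]
  [ A    0  ] [ lambda ] = [ b ]

Solving the linear system:
  x*      = (-0.75, -0.25, -0.0625)
  lambda* = (0.5417)
  f(x*)   = -0.3437

x* = (-0.75, -0.25, -0.0625), lambda* = (0.5417)


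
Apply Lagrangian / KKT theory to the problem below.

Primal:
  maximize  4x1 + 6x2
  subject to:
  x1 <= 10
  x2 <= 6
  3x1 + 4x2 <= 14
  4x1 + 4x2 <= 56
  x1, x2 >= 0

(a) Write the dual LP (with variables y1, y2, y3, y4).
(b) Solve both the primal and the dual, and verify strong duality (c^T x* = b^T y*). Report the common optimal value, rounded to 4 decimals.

The standard primal-dual pair for 'max c^T x s.t. A x <= b, x >= 0' is:
  Dual:  min b^T y  s.t.  A^T y >= c,  y >= 0.

So the dual LP is:
  minimize  10y1 + 6y2 + 14y3 + 56y4
  subject to:
    y1 + 3y3 + 4y4 >= 4
    y2 + 4y3 + 4y4 >= 6
    y1, y2, y3, y4 >= 0

Solving the primal: x* = (0, 3.5).
  primal value c^T x* = 21.
Solving the dual: y* = (0, 0, 1.5, 0).
  dual value b^T y* = 21.
Strong duality: c^T x* = b^T y*. Confirmed.

21


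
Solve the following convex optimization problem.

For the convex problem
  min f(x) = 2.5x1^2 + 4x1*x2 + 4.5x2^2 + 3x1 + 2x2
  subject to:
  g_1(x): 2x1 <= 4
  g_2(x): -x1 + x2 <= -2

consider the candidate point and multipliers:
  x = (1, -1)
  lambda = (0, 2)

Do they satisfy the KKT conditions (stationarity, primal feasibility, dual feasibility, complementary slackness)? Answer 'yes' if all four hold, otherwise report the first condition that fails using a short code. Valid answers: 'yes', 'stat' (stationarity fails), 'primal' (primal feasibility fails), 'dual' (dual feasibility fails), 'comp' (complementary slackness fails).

Gradient of f: grad f(x) = Q x + c = (4, -3)
Constraint values g_i(x) = a_i^T x - b_i:
  g_1((1, -1)) = -2
  g_2((1, -1)) = 0
Stationarity residual: grad f(x) + sum_i lambda_i a_i = (2, -1)
  -> stationarity FAILS
Primal feasibility (all g_i <= 0): OK
Dual feasibility (all lambda_i >= 0): OK
Complementary slackness (lambda_i * g_i(x) = 0 for all i): OK

Verdict: the first failing condition is stationarity -> stat.

stat


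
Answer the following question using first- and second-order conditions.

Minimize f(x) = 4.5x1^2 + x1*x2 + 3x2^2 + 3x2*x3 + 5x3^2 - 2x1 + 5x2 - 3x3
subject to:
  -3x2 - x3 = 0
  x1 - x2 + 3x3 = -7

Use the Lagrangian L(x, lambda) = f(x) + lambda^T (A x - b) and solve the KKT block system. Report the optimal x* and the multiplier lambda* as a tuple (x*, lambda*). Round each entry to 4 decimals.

Form the Lagrangian:
  L(x, lambda) = (1/2) x^T Q x + c^T x + lambda^T (A x - b)
Stationarity (grad_x L = 0): Q x + c + A^T lambda = 0.
Primal feasibility: A x = b.

This gives the KKT block system:
  [ Q   A^T ] [ x     ]   [-c ]
  [ A    0  ] [ lambda ] = [ b ]

Solving the linear system:
  x*      = (-0.5571, 0.6443, -1.9329)
  lambda* = (-1.2866, 6.3697)
  f(x*)   = 27.3612

x* = (-0.5571, 0.6443, -1.9329), lambda* = (-1.2866, 6.3697)


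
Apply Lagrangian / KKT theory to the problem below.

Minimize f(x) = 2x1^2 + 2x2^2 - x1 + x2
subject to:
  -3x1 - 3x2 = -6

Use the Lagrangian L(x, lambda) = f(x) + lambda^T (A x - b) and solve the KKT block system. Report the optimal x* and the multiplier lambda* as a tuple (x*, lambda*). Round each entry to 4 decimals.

Form the Lagrangian:
  L(x, lambda) = (1/2) x^T Q x + c^T x + lambda^T (A x - b)
Stationarity (grad_x L = 0): Q x + c + A^T lambda = 0.
Primal feasibility: A x = b.

This gives the KKT block system:
  [ Q   A^T ] [ x     ]   [-c ]
  [ A    0  ] [ lambda ] = [ b ]

Solving the linear system:
  x*      = (1.25, 0.75)
  lambda* = (1.3333)
  f(x*)   = 3.75

x* = (1.25, 0.75), lambda* = (1.3333)


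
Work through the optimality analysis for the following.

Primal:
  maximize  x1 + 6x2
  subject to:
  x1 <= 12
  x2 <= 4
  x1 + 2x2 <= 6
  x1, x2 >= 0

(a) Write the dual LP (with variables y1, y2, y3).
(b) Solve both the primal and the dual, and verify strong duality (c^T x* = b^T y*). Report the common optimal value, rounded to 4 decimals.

The standard primal-dual pair for 'max c^T x s.t. A x <= b, x >= 0' is:
  Dual:  min b^T y  s.t.  A^T y >= c,  y >= 0.

So the dual LP is:
  minimize  12y1 + 4y2 + 6y3
  subject to:
    y1 + y3 >= 1
    y2 + 2y3 >= 6
    y1, y2, y3 >= 0

Solving the primal: x* = (0, 3).
  primal value c^T x* = 18.
Solving the dual: y* = (0, 0, 3).
  dual value b^T y* = 18.
Strong duality: c^T x* = b^T y*. Confirmed.

18


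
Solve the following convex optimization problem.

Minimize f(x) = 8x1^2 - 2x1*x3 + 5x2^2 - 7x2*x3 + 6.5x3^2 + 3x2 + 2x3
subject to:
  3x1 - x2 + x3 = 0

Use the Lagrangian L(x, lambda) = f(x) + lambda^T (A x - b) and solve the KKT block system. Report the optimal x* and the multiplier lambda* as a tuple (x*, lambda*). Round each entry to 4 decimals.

Form the Lagrangian:
  L(x, lambda) = (1/2) x^T Q x + c^T x + lambda^T (A x - b)
Stationarity (grad_x L = 0): Q x + c + A^T lambda = 0.
Primal feasibility: A x = b.

This gives the KKT block system:
  [ Q   A^T ] [ x     ]   [-c ]
  [ A    0  ] [ lambda ] = [ b ]

Solving the linear system:
  x*      = (-0.0508, -0.6685, -0.516)
  lambda* = (-0.0729)
  f(x*)   = -1.5188

x* = (-0.0508, -0.6685, -0.516), lambda* = (-0.0729)


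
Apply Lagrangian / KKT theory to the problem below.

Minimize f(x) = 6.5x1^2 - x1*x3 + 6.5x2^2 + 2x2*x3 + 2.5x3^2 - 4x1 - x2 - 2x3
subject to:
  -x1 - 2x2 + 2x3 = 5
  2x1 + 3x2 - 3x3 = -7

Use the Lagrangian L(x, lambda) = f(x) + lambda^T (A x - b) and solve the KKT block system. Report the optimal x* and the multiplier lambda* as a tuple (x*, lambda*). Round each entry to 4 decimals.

Form the Lagrangian:
  L(x, lambda) = (1/2) x^T Q x + c^T x + lambda^T (A x - b)
Stationarity (grad_x L = 0): Q x + c + A^T lambda = 0.
Primal feasibility: A x = b.

This gives the KKT block system:
  [ Q   A^T ] [ x     ]   [-c ]
  [ A    0  ] [ lambda ] = [ b ]

Solving the linear system:
  x*      = (1, -0.7727, 2.2273)
  lambda* = (-33.5, -20.1364)
  f(x*)   = 9.4318

x* = (1, -0.7727, 2.2273), lambda* = (-33.5, -20.1364)


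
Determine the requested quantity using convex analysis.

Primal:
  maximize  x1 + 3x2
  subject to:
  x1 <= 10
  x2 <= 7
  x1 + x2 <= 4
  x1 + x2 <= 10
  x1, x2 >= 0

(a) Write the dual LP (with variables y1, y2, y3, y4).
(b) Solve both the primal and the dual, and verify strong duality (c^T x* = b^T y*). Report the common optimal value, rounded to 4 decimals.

The standard primal-dual pair for 'max c^T x s.t. A x <= b, x >= 0' is:
  Dual:  min b^T y  s.t.  A^T y >= c,  y >= 0.

So the dual LP is:
  minimize  10y1 + 7y2 + 4y3 + 10y4
  subject to:
    y1 + y3 + y4 >= 1
    y2 + y3 + y4 >= 3
    y1, y2, y3, y4 >= 0

Solving the primal: x* = (0, 4).
  primal value c^T x* = 12.
Solving the dual: y* = (0, 0, 3, 0).
  dual value b^T y* = 12.
Strong duality: c^T x* = b^T y*. Confirmed.

12


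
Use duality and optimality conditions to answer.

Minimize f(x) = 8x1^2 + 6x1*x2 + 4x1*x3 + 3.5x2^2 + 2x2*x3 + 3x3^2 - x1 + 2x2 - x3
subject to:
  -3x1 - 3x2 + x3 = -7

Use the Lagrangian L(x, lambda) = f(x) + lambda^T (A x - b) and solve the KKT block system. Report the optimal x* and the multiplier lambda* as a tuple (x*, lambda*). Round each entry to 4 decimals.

Form the Lagrangian:
  L(x, lambda) = (1/2) x^T Q x + c^T x + lambda^T (A x - b)
Stationarity (grad_x L = 0): Q x + c + A^T lambda = 0.
Primal feasibility: A x = b.

This gives the KKT block system:
  [ Q   A^T ] [ x     ]   [-c ]
  [ A    0  ] [ lambda ] = [ b ]

Solving the linear system:
  x*      = (0.6889, 1.1954, -1.347)
  lambda* = (3.9357)
  f(x*)   = 15.2995

x* = (0.6889, 1.1954, -1.347), lambda* = (3.9357)


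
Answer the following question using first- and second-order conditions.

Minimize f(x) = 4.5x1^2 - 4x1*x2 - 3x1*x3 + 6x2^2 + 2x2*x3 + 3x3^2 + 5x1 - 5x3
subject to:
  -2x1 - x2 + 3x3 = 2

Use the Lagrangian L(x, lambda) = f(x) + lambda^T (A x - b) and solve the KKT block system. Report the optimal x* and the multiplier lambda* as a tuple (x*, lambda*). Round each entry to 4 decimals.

Form the Lagrangian:
  L(x, lambda) = (1/2) x^T Q x + c^T x + lambda^T (A x - b)
Stationarity (grad_x L = 0): Q x + c + A^T lambda = 0.
Primal feasibility: A x = b.

This gives the KKT block system:
  [ Q   A^T ] [ x     ]   [-c ]
  [ A    0  ] [ lambda ] = [ b ]

Solving the linear system:
  x*      = (-0.3435, -0.1287, 0.3948)
  lambda* = (0.6194)
  f(x*)   = -2.4651

x* = (-0.3435, -0.1287, 0.3948), lambda* = (0.6194)


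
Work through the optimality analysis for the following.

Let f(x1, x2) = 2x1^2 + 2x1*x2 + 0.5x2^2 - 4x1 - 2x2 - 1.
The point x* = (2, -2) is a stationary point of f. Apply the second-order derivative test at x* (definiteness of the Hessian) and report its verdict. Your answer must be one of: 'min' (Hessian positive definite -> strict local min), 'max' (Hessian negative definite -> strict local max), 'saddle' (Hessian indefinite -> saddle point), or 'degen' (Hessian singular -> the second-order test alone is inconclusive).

Compute the Hessian H = grad^2 f:
  H = [[4, 2], [2, 1]]
Verify stationarity: grad f(x*) = H x* + g = (0, 0).
Eigenvalues of H: 0, 5.
H has a zero eigenvalue (singular; positive semidefinite but not definite), so H is neither positive definite, negative definite, nor indefinite. The second-order test alone is inconclusive -> degen.
(Indeed, f is constant along the null direction of H through x*, so x* is not a strict local extremum.)

degen


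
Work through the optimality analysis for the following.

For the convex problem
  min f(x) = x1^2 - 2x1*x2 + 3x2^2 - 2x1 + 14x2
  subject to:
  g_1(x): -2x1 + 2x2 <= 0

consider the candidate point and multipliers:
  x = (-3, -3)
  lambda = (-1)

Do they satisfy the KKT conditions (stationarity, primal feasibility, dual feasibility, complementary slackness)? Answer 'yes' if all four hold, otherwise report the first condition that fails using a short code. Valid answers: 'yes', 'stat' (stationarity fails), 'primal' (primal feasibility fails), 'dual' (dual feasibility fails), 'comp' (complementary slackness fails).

Gradient of f: grad f(x) = Q x + c = (-2, 2)
Constraint values g_i(x) = a_i^T x - b_i:
  g_1((-3, -3)) = 0
Stationarity residual: grad f(x) + sum_i lambda_i a_i = (0, 0)
  -> stationarity OK
Primal feasibility (all g_i <= 0): OK
Dual feasibility (all lambda_i >= 0): FAILS
Complementary slackness (lambda_i * g_i(x) = 0 for all i): OK

Verdict: the first failing condition is dual_feasibility -> dual.

dual


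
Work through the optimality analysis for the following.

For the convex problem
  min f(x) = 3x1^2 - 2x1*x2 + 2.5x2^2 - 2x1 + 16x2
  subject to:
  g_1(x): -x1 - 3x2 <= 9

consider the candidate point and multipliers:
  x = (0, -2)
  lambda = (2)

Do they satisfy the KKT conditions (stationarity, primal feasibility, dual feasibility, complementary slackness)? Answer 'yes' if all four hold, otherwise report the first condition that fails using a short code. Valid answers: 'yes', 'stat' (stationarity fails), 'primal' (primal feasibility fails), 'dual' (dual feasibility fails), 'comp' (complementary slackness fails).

Gradient of f: grad f(x) = Q x + c = (2, 6)
Constraint values g_i(x) = a_i^T x - b_i:
  g_1((0, -2)) = -3
Stationarity residual: grad f(x) + sum_i lambda_i a_i = (0, 0)
  -> stationarity OK
Primal feasibility (all g_i <= 0): OK
Dual feasibility (all lambda_i >= 0): OK
Complementary slackness (lambda_i * g_i(x) = 0 for all i): FAILS

Verdict: the first failing condition is complementary_slackness -> comp.

comp


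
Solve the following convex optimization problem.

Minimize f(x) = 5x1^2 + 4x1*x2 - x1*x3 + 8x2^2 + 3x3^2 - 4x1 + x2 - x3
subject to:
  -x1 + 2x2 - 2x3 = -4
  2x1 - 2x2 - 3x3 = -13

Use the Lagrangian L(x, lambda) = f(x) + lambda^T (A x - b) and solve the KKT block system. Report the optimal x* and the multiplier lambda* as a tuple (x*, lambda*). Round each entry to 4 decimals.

Form the Lagrangian:
  L(x, lambda) = (1/2) x^T Q x + c^T x + lambda^T (A x - b)
Stationarity (grad_x L = 0): Q x + c + A^T lambda = 0.
Primal feasibility: A x = b.

This gives the KKT block system:
  [ Q   A^T ] [ x     ]   [-c ]
  [ A    0  ] [ lambda ] = [ b ]

Solving the linear system:
  x*      = (-0.793, 0.8449, 3.2414)
  lambda* = (0.4442, 6.1177)
  f(x*)   = 41.041

x* = (-0.793, 0.8449, 3.2414), lambda* = (0.4442, 6.1177)


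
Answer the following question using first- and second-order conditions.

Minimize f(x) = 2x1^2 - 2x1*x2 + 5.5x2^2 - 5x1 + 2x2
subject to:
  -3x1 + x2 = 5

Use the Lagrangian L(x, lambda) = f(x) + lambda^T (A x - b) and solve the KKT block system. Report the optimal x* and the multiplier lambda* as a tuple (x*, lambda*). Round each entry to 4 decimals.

Form the Lagrangian:
  L(x, lambda) = (1/2) x^T Q x + c^T x + lambda^T (A x - b)
Stationarity (grad_x L = 0): Q x + c + A^T lambda = 0.
Primal feasibility: A x = b.

This gives the KKT block system:
  [ Q   A^T ] [ x     ]   [-c ]
  [ A    0  ] [ lambda ] = [ b ]

Solving the linear system:
  x*      = (-1.7143, -0.1429)
  lambda* = (-3.8571)
  f(x*)   = 13.7857

x* = (-1.7143, -0.1429), lambda* = (-3.8571)


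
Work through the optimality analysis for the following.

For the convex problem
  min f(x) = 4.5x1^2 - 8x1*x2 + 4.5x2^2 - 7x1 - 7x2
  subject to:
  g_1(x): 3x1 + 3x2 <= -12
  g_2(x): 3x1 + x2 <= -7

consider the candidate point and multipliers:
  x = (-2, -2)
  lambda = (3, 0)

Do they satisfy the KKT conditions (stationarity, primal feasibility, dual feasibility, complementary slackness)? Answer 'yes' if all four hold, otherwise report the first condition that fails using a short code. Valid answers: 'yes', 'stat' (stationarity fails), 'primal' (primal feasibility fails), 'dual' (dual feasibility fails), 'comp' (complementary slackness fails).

Gradient of f: grad f(x) = Q x + c = (-9, -9)
Constraint values g_i(x) = a_i^T x - b_i:
  g_1((-2, -2)) = 0
  g_2((-2, -2)) = -1
Stationarity residual: grad f(x) + sum_i lambda_i a_i = (0, 0)
  -> stationarity OK
Primal feasibility (all g_i <= 0): OK
Dual feasibility (all lambda_i >= 0): OK
Complementary slackness (lambda_i * g_i(x) = 0 for all i): OK

Verdict: yes, KKT holds.

yes


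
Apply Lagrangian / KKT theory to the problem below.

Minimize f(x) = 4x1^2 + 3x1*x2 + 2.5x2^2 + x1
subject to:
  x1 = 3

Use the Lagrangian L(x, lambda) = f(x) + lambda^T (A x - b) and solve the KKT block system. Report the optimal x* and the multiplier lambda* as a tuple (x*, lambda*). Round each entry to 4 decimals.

Form the Lagrangian:
  L(x, lambda) = (1/2) x^T Q x + c^T x + lambda^T (A x - b)
Stationarity (grad_x L = 0): Q x + c + A^T lambda = 0.
Primal feasibility: A x = b.

This gives the KKT block system:
  [ Q   A^T ] [ x     ]   [-c ]
  [ A    0  ] [ lambda ] = [ b ]

Solving the linear system:
  x*      = (3, -1.8)
  lambda* = (-19.6)
  f(x*)   = 30.9

x* = (3, -1.8), lambda* = (-19.6)


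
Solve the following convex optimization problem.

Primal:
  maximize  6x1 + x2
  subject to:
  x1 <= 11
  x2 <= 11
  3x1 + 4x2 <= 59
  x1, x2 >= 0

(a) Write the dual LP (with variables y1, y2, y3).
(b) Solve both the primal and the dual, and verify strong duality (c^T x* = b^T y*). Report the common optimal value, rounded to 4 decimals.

The standard primal-dual pair for 'max c^T x s.t. A x <= b, x >= 0' is:
  Dual:  min b^T y  s.t.  A^T y >= c,  y >= 0.

So the dual LP is:
  minimize  11y1 + 11y2 + 59y3
  subject to:
    y1 + 3y3 >= 6
    y2 + 4y3 >= 1
    y1, y2, y3 >= 0

Solving the primal: x* = (11, 6.5).
  primal value c^T x* = 72.5.
Solving the dual: y* = (5.25, 0, 0.25).
  dual value b^T y* = 72.5.
Strong duality: c^T x* = b^T y*. Confirmed.

72.5
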